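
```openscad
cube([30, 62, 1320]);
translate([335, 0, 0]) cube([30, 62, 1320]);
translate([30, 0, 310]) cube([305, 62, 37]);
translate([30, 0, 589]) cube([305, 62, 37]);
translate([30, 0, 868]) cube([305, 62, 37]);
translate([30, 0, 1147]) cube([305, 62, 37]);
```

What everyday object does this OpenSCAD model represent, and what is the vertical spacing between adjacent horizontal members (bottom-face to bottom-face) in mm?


A ladder. The rung spacing is 279 mm.

Two tall 30×62 posts with 4 short bars between them — a ladder. Adjacent rungs sit at z = 310 and z = 589, so the spacing is 589 − 310 = 279 mm.


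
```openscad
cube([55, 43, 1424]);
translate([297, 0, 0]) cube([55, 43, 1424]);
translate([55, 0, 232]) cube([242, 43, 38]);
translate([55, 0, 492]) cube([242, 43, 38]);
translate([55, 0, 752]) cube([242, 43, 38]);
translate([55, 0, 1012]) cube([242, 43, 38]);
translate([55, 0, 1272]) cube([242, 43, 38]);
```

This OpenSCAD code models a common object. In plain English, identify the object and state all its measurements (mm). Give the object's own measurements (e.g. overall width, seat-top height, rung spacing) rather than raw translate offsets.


A straight ladder. Two 55×43 mm vertical rails, 1424 mm tall, stand 352 mm apart (outside-to-outside) with their front faces coplanar on the −y side. 5 rungs, each 43 mm deep and 38 mm tall, span between the inner faces of the rails, front faces flush with the rails. The lowest rung's underside is at z = 232 mm and rungs are spaced 260 mm apart (underside to underside).


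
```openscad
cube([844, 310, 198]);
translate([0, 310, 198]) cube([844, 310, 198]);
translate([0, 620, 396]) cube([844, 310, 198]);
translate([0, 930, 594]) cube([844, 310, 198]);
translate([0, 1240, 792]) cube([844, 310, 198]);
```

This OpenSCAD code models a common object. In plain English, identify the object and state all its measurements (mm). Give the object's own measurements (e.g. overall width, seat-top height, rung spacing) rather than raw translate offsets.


A straight staircase of 5 solid steps. Each step is 844 mm wide (x), 310 mm deep (y, the going) and 198 mm tall (the rise). The first step rests on the floor; each subsequent step sits one going further in +y and one rise higher in +z, directly behind and above the previous step with no overlap.


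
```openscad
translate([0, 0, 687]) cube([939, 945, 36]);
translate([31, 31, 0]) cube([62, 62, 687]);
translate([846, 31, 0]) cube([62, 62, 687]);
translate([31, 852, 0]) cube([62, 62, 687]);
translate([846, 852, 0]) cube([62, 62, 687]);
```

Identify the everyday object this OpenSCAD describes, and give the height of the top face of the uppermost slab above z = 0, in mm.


A table. The table height is 723 mm.

A 939×945×36 slab sits at z = 687 on four 62 mm square posts — a table. The top surface is at 687 + 36 = 723 mm.


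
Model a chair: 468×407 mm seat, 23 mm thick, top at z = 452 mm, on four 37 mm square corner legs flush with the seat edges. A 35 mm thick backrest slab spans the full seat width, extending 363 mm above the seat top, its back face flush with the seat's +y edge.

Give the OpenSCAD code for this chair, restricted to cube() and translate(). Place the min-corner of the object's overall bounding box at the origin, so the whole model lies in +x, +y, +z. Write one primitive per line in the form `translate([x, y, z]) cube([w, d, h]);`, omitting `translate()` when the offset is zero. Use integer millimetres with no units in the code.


// leg_h = 452 - 23 = 429
translate([0, 0, 429]) cube([468, 407, 23]);
cube([37, 37, 429]);
translate([431, 0, 0]) cube([37, 37, 429]);
translate([0, 370, 0]) cube([37, 37, 429]);
translate([431, 370, 0]) cube([37, 37, 429]);
translate([0, 372, 452]) cube([468, 35, 363]);


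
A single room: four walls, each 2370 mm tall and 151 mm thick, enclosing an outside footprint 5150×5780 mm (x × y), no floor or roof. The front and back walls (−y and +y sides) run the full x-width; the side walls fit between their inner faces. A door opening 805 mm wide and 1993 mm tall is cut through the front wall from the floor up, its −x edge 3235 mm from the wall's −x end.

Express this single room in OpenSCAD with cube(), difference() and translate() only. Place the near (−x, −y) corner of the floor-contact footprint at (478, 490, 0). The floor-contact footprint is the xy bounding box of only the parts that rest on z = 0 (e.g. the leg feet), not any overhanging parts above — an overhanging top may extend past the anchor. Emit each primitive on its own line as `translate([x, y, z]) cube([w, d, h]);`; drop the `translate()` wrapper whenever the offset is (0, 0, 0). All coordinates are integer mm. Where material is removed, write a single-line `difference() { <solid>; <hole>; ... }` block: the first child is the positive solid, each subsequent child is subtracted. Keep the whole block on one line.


difference() { translate([478, 490, 0]) cube([5150, 151, 2370]); translate([3713, 490, 0]) cube([805, 151, 1993]); }
translate([478, 6119, 0]) cube([5150, 151, 2370]);
translate([478, 641, 0]) cube([151, 5478, 2370]);
translate([5477, 641, 0]) cube([151, 5478, 2370]);


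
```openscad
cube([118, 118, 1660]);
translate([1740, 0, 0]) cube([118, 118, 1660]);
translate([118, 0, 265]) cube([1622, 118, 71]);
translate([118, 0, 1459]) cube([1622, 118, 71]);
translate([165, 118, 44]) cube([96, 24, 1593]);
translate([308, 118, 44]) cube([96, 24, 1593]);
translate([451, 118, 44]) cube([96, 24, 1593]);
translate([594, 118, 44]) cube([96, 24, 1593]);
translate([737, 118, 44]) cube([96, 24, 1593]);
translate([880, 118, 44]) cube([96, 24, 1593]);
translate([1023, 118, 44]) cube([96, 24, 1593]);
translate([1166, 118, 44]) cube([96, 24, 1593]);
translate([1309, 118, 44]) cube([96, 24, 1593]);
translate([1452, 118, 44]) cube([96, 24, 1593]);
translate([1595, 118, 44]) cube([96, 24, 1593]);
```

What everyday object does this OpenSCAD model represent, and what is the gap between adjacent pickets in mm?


A fence section. The picket gap is 47 mm.

Two posts, two rails, 11 pickets — a fence section. Span 1622 mm holds 11 pickets of 96 mm with 12 equal gaps: ⌊(1622 − 11·96) / 12⌋ = 47 mm.


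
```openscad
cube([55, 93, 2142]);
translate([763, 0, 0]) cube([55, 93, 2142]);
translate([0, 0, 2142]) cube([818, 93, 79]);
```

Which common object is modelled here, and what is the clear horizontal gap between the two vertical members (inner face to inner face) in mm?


A door frame. The clear opening width is 708 mm.

Two 2142 mm tall posts with a header on top — a door frame. The left jamb is 55 mm wide at x = 0; the right jamb starts at x = 763. The clear opening is 763 − 55 = 708 mm.


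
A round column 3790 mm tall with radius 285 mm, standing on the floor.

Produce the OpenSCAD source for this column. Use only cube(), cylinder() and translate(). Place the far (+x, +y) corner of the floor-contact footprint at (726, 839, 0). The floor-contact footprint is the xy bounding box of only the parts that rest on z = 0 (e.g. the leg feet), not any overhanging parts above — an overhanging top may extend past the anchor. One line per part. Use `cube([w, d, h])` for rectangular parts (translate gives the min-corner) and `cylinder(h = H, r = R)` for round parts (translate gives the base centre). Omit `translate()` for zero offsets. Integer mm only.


translate([441, 554, 0]) cylinder(h = 3790, r = 285);


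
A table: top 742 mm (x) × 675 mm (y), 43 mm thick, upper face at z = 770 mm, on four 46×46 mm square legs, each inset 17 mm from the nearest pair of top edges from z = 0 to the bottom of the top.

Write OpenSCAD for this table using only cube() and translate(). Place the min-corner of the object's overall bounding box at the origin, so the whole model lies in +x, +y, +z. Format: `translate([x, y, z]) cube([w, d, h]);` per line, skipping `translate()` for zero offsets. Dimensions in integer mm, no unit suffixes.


// leg_h = 770 - 43 = 727
translate([0, 0, 727]) cube([742, 675, 43]);
translate([17, 17, 0]) cube([46, 46, 727]);
translate([679, 17, 0]) cube([46, 46, 727]);
translate([17, 612, 0]) cube([46, 46, 727]);
translate([679, 612, 0]) cube([46, 46, 727]);


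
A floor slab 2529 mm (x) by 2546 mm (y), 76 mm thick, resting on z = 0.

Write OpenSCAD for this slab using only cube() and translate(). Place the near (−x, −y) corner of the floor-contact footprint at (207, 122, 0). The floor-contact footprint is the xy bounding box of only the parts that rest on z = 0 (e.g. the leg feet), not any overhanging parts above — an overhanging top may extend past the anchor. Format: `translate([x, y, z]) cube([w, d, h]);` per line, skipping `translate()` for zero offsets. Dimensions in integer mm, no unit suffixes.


translate([207, 122, 0]) cube([2529, 2546, 76]);


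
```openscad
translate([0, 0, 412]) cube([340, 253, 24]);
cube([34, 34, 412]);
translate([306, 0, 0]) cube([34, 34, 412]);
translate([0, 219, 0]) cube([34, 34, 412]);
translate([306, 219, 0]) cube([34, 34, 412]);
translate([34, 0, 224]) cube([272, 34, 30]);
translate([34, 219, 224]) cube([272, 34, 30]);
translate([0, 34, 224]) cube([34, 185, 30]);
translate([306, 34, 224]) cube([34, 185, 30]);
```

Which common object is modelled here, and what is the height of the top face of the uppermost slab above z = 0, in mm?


A stool. The seat height is 436 mm.

A 340×253×24 slab at z = 412 on four corner posts — a stool. The seat top is 412 + 24 = 436 mm.


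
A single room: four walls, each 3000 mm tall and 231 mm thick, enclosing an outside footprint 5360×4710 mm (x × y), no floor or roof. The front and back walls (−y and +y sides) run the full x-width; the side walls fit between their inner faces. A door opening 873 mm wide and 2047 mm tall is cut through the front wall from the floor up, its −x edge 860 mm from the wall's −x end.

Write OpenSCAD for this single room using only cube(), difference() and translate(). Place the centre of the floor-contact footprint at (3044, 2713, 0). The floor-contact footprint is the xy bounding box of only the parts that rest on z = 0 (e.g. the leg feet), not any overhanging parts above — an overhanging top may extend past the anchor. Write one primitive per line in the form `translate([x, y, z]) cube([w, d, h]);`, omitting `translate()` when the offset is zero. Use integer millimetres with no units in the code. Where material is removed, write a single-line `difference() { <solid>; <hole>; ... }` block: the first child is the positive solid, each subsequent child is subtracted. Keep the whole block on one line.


difference() { translate([364, 358, 0]) cube([5360, 231, 3000]); translate([1224, 358, 0]) cube([873, 231, 2047]); }
translate([364, 4837, 0]) cube([5360, 231, 3000]);
translate([364, 589, 0]) cube([231, 4248, 3000]);
translate([5493, 589, 0]) cube([231, 4248, 3000]);


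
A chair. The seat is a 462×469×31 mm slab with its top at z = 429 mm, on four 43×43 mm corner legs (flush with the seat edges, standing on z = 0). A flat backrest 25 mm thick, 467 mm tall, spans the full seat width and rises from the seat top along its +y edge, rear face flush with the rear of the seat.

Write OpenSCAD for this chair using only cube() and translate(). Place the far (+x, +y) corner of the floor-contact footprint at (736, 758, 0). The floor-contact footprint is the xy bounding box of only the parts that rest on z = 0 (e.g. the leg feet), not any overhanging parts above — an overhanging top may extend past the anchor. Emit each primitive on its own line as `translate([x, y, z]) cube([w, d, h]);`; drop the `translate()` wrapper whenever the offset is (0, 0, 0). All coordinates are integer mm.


// leg_h = 429 - 31 = 398
translate([274, 289, 398]) cube([462, 469, 31]);
translate([274, 289, 0]) cube([43, 43, 398]);
translate([693, 289, 0]) cube([43, 43, 398]);
translate([274, 715, 0]) cube([43, 43, 398]);
translate([693, 715, 0]) cube([43, 43, 398]);
translate([274, 733, 429]) cube([462, 25, 467]);


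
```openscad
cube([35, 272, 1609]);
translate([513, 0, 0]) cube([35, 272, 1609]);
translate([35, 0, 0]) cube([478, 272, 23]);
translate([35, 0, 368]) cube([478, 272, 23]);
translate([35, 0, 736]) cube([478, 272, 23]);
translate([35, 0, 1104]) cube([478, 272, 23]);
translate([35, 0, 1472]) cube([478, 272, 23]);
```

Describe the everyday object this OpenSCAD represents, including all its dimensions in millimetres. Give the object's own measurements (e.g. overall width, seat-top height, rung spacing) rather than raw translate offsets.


An open bookshelf. Two side panels, each 35 mm thick, 272 mm deep and 1609 mm tall, stand 548 mm apart (outside-to-outside). Between them sit 5 shelves, each 23 mm thick and 272 mm deep, spanning the full gap between the sides. The bottom shelf rests on the floor (its underside at z = 0) and the clear gap between one shelf's top and the next shelf's underside is 345 mm.


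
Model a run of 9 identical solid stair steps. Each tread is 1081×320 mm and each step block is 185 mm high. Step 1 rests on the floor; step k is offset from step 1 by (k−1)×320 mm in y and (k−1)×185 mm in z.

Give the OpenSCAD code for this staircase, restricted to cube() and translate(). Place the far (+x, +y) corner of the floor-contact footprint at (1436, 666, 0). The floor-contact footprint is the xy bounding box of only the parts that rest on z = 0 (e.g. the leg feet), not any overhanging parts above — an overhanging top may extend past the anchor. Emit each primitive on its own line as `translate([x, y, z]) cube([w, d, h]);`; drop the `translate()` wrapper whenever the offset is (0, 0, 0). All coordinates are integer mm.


translate([355, 346, 0]) cube([1081, 320, 185]);
translate([355, 666, 185]) cube([1081, 320, 185]);
translate([355, 986, 370]) cube([1081, 320, 185]);
translate([355, 1306, 555]) cube([1081, 320, 185]);
translate([355, 1626, 740]) cube([1081, 320, 185]);
translate([355, 1946, 925]) cube([1081, 320, 185]);
translate([355, 2266, 1110]) cube([1081, 320, 185]);
translate([355, 2586, 1295]) cube([1081, 320, 185]);
translate([355, 2906, 1480]) cube([1081, 320, 185]);


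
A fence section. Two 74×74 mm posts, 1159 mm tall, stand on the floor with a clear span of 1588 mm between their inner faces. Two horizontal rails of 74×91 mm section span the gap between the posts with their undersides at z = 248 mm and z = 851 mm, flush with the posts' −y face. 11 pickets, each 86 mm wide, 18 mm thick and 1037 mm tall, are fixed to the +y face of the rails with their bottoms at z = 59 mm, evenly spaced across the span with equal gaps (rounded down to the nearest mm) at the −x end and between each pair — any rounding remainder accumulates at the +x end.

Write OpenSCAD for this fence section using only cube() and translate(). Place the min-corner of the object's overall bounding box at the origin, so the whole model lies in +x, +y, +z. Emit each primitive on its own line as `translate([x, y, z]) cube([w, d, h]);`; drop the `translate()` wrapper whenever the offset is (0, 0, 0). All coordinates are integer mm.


cube([74, 74, 1159]);
translate([1662, 0, 0]) cube([74, 74, 1159]);
translate([74, 0, 248]) cube([1588, 74, 91]);
translate([74, 0, 851]) cube([1588, 74, 91]);
translate([127, 74, 59]) cube([86, 18, 1037]);
translate([266, 74, 59]) cube([86, 18, 1037]);
translate([405, 74, 59]) cube([86, 18, 1037]);
translate([544, 74, 59]) cube([86, 18, 1037]);
translate([683, 74, 59]) cube([86, 18, 1037]);
translate([822, 74, 59]) cube([86, 18, 1037]);
translate([961, 74, 59]) cube([86, 18, 1037]);
translate([1100, 74, 59]) cube([86, 18, 1037]);
translate([1239, 74, 59]) cube([86, 18, 1037]);
translate([1378, 74, 59]) cube([86, 18, 1037]);
translate([1517, 74, 59]) cube([86, 18, 1037]);


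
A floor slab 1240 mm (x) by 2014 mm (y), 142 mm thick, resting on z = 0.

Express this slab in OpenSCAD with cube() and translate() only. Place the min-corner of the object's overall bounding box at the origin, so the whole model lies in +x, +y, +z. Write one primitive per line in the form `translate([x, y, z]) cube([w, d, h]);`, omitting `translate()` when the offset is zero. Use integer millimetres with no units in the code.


cube([1240, 2014, 142]);


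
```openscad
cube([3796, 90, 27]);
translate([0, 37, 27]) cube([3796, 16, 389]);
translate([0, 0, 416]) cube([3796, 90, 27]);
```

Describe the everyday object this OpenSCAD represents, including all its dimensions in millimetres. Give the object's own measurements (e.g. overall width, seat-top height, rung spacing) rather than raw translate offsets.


An I-beam lying along x, 3796 mm long. Overall section height 443 mm. Two flanges 90 mm wide (y) and 27 mm thick, one on the floor and one at the top; a web 16 mm thick runs between them, centred on the flange width.


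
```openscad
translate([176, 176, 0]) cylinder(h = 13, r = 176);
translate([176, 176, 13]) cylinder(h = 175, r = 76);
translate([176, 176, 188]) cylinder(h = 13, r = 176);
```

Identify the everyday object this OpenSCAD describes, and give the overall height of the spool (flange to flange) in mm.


A spool. The overall height is 201 mm.

Three coaxial cylinders, large–small–large — a spool. Two 13 mm flanges and a 175 mm core give 13 + 175 + 13 = 201 mm.


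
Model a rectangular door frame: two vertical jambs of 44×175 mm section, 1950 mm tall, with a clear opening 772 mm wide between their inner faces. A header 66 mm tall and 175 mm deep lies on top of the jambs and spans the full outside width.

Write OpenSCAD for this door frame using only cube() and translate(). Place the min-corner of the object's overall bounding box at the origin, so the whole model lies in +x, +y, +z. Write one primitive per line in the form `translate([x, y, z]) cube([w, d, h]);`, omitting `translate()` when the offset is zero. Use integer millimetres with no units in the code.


cube([44, 175, 1950]);
translate([816, 0, 0]) cube([44, 175, 1950]);
translate([0, 0, 1950]) cube([860, 175, 66]);


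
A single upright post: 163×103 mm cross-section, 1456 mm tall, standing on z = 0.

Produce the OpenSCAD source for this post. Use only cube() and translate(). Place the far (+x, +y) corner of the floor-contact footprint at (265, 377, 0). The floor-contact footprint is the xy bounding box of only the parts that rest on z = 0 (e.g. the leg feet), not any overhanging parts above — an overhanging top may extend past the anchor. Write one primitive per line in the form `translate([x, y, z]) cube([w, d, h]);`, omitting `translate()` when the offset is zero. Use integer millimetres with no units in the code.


translate([102, 274, 0]) cube([163, 103, 1456]);


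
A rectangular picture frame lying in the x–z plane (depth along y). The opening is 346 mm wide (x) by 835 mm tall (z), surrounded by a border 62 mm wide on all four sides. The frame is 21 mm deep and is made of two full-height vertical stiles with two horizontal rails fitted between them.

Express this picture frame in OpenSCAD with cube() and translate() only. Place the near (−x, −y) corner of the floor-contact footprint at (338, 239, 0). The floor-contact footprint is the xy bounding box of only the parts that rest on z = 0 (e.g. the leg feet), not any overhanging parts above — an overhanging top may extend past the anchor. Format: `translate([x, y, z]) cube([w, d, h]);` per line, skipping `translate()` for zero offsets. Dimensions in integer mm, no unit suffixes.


translate([338, 239, 0]) cube([62, 21, 959]);
translate([746, 239, 0]) cube([62, 21, 959]);
translate([400, 239, 0]) cube([346, 21, 62]);
translate([400, 239, 897]) cube([346, 21, 62]);


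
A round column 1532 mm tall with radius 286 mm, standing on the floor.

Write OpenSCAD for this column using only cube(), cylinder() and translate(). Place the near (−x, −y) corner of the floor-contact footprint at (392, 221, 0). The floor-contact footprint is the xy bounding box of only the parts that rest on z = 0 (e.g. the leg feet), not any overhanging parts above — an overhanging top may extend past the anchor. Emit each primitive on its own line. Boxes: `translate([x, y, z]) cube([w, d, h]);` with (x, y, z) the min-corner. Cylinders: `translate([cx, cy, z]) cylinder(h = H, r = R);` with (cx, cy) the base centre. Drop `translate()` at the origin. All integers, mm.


translate([678, 507, 0]) cylinder(h = 1532, r = 286);


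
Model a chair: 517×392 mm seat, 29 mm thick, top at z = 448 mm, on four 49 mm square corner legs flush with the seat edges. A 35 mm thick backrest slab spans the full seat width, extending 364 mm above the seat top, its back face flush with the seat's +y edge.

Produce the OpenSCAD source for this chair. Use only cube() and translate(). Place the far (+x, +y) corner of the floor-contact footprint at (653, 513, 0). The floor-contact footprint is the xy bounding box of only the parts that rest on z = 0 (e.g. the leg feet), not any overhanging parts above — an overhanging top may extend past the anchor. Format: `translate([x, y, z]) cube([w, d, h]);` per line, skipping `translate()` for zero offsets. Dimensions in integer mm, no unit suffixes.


// leg_h = 448 - 29 = 419
translate([136, 121, 419]) cube([517, 392, 29]);
translate([136, 121, 0]) cube([49, 49, 419]);
translate([604, 121, 0]) cube([49, 49, 419]);
translate([136, 464, 0]) cube([49, 49, 419]);
translate([604, 464, 0]) cube([49, 49, 419]);
translate([136, 478, 448]) cube([517, 35, 364]);


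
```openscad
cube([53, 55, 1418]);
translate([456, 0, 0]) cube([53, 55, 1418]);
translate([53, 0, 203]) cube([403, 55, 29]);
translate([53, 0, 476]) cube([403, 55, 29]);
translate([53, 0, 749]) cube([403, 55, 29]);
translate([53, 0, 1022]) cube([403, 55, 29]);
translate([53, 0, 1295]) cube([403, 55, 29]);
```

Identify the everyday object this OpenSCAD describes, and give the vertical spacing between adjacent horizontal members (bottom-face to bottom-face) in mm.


A ladder. The rung spacing is 273 mm.

Two tall 53×55 posts with 5 short bars between them — a ladder. Adjacent rungs sit at z = 203 and z = 476, so the spacing is 476 − 203 = 273 mm.


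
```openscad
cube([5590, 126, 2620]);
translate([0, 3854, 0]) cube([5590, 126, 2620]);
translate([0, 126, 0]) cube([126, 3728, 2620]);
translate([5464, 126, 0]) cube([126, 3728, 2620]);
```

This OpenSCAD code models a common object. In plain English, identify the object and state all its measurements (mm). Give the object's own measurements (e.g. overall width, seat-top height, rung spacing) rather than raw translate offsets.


The wall frame of a small rectangular building: four walls, each 2620 mm tall and 126 mm thick, enclosing a footprint 5590 mm (x) by 3980 mm (y) outside-to-outside, with no floor or roof. The front and back walls (the −y and +y sides) span the full width; the two side walls fit between them.


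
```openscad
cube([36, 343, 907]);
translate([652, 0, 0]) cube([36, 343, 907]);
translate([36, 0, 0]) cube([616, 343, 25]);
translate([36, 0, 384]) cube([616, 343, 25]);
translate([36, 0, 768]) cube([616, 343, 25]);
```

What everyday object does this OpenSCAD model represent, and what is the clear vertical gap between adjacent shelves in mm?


A bookshelf. The clear shelf gap is 359 mm.

Two tall side panels with 3 horizontal boards between them — a bookshelf. The first two shelf undersides are at z = 0 and z = 384; with shelf thickness 25, the clear gap is 384 − 0 − 25 = 359 mm.


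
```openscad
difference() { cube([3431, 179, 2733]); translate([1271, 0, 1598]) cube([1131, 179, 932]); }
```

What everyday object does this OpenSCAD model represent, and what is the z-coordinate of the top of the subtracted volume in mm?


A wall with a window opening. The window head height is 2530 mm.

A wall with a rectangular opening subtracted — a window. Sill at z = 1598, opening 932 mm tall, so the head is at 1598 + 932 = 2530 mm.


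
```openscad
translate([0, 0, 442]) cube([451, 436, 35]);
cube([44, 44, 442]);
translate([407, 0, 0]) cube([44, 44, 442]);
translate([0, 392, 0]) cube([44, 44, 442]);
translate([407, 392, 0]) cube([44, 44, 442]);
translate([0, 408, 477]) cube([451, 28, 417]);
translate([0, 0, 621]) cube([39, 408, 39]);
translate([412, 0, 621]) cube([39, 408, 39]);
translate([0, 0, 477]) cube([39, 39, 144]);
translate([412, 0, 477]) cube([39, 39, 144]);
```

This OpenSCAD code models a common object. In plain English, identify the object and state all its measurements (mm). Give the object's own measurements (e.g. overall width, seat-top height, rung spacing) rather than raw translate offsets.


A chair. The seat is a 451×436×35 mm slab with its top at z = 477 mm, on four 44×44 mm corner legs (flush with the seat edges, standing on z = 0). A flat backrest 28 mm thick, 417 mm tall, spans the full seat width and rises from the seat top along its +y edge, rear face flush with the rear of the seat. Two armrests of 39×39 mm section run along each side from the seat's front edge to the front of the backrest, top faces 183 mm above the seat top and outer faces flush with the seat's x-edges; a 39×39 mm post under the front of each armrest stands on the seat at the front corner.


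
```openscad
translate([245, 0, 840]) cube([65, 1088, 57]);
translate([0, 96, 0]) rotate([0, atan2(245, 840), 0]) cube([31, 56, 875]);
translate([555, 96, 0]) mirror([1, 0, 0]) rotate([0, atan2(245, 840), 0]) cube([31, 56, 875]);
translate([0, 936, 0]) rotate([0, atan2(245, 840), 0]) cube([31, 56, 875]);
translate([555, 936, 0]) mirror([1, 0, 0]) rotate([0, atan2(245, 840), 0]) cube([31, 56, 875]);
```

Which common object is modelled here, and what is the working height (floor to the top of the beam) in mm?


A sawhorse. The overall height is 897 mm.

A beam across two mirrored pairs of raked legs — a sawhorse. The beam's underside is at z = 840 (matching the legs' vertical rise in atan2(245, 840)) and the beam is 57 mm tall, so its top is at 840 + 57 = 897 mm. The raked legs top out at the beam's underside, so that is the highest point.


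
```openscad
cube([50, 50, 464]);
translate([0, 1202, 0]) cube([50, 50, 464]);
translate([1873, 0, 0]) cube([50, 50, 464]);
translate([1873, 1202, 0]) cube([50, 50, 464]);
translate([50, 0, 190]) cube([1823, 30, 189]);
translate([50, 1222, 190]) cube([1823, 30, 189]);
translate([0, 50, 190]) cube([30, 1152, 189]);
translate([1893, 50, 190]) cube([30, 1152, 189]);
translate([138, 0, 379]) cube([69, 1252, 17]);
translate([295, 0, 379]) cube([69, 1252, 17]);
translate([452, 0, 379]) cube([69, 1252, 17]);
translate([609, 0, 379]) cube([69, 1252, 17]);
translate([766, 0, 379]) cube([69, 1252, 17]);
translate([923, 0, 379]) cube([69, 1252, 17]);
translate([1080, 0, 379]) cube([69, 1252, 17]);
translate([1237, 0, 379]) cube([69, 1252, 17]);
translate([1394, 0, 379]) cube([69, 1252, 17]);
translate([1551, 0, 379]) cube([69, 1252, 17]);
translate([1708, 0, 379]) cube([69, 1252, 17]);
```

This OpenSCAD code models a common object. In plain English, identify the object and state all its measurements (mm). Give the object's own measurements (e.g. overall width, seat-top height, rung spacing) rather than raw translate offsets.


A bed frame 1923 mm long (x) by 1252 mm wide (y). Four 50×50 mm corner posts, 464 mm tall, at the corners of the footprint. Four rails of 30 mm thickness and 189 mm height run between adjacent posts with their undersides at z = 190 mm, their outer faces flush with the outside of the frame (the two x-running rails run between the posts' inner faces; the two y-running rails run between the posts' inner faces). 11 slats, each 69 mm wide (x) and 17 mm thick, lie across the top of the two x-running rails, running the full 1252 mm width of the frame in y; along x they sit between the end posts with a 88 mm gap after the −x posts and between neighbouring slats, leaving 96 mm before the +x posts.


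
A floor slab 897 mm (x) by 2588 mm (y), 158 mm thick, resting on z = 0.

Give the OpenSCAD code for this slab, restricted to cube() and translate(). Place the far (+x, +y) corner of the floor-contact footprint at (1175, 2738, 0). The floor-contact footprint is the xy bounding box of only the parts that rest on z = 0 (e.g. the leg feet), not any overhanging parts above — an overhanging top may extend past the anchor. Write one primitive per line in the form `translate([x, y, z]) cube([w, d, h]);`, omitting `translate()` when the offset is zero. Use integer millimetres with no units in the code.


translate([278, 150, 0]) cube([897, 2588, 158]);


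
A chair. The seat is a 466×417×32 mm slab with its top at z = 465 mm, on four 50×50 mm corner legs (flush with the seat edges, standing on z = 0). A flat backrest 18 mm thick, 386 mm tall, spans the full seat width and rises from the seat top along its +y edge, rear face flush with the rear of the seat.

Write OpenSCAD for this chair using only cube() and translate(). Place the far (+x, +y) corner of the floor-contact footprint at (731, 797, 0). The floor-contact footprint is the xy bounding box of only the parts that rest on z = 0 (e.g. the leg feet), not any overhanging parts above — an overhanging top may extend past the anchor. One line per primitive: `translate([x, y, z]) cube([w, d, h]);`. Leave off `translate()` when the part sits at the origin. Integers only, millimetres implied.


translate([265, 380, 433]) cube([466, 417, 32]);
translate([265, 380, 0]) cube([50, 50, 433]);
translate([681, 380, 0]) cube([50, 50, 433]);
translate([265, 747, 0]) cube([50, 50, 433]);
translate([681, 747, 0]) cube([50, 50, 433]);
translate([265, 779, 465]) cube([466, 18, 386]);


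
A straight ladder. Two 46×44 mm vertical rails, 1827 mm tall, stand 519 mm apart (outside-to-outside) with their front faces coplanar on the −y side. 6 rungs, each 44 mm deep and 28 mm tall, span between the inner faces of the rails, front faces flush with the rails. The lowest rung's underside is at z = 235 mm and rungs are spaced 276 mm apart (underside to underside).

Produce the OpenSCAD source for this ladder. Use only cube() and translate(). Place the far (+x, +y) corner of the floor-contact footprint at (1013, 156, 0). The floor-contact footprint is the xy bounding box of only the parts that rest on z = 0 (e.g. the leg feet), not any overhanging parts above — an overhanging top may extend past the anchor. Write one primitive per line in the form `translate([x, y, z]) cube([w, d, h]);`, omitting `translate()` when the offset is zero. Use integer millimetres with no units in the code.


// rung span = 519 - 2*46 = 427
// rung[k] z = 235 + k*276
translate([494, 112, 0]) cube([46, 44, 1827]);
translate([967, 112, 0]) cube([46, 44, 1827]);
translate([540, 112, 235]) cube([427, 44, 28]);
translate([540, 112, 511]) cube([427, 44, 28]);
translate([540, 112, 787]) cube([427, 44, 28]);
translate([540, 112, 1063]) cube([427, 44, 28]);
translate([540, 112, 1339]) cube([427, 44, 28]);
translate([540, 112, 1615]) cube([427, 44, 28]);


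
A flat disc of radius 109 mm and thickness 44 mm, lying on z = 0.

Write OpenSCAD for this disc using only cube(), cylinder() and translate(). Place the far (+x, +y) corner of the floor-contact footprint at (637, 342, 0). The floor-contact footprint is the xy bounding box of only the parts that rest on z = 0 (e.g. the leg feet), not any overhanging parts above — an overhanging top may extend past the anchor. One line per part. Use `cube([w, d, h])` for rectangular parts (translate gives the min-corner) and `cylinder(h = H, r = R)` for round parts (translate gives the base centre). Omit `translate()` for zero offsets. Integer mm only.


translate([528, 233, 0]) cylinder(h = 44, r = 109);


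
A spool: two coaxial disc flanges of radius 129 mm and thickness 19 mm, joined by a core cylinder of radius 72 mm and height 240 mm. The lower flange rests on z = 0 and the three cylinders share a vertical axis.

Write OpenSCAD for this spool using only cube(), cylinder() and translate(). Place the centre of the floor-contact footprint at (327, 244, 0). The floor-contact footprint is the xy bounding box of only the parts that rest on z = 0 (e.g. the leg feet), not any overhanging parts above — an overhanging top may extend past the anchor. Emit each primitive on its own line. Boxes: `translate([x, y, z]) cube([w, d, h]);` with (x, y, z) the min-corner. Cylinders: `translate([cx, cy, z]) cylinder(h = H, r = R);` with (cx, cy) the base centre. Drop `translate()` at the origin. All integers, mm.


translate([327, 244, 0]) cylinder(h = 19, r = 129);
translate([327, 244, 19]) cylinder(h = 240, r = 72);
translate([327, 244, 259]) cylinder(h = 19, r = 129);


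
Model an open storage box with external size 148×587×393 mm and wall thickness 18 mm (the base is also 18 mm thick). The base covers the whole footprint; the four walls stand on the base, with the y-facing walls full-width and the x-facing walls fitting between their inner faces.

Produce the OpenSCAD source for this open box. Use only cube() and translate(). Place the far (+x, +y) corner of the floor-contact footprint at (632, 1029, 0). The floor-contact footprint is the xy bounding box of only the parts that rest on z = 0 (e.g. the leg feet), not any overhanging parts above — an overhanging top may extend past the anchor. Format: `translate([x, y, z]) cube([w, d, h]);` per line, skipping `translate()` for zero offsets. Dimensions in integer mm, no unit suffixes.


translate([484, 442, 0]) cube([148, 587, 18]);
translate([484, 442, 18]) cube([148, 18, 375]);
translate([484, 1011, 18]) cube([148, 18, 375]);
translate([484, 460, 18]) cube([18, 551, 375]);
translate([614, 460, 18]) cube([18, 551, 375]);


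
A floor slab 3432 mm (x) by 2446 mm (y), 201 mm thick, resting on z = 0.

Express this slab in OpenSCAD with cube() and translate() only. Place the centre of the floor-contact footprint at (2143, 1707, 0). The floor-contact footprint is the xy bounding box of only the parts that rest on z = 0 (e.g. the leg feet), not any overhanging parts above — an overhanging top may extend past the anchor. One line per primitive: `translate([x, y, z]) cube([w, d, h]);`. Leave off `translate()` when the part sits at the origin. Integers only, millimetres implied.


translate([427, 484, 0]) cube([3432, 2446, 201]);


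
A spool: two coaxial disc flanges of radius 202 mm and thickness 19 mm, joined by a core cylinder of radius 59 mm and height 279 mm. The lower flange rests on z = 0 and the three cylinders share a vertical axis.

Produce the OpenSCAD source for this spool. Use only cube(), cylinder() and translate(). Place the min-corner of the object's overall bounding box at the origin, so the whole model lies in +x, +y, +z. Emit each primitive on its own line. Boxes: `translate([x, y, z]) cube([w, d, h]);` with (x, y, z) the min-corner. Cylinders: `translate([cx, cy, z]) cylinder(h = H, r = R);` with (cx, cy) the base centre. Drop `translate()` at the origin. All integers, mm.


translate([202, 202, 0]) cylinder(h = 19, r = 202);
translate([202, 202, 19]) cylinder(h = 279, r = 59);
translate([202, 202, 298]) cylinder(h = 19, r = 202);


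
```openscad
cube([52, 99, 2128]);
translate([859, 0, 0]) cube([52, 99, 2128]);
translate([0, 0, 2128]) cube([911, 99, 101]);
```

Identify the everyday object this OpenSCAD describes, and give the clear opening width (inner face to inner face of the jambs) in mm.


A door frame. The clear opening width is 807 mm.

Two 2128 mm tall posts with a header on top — a door frame. The left jamb is 52 mm wide at x = 0; the right jamb starts at x = 859. The clear opening is 859 − 52 = 807 mm.


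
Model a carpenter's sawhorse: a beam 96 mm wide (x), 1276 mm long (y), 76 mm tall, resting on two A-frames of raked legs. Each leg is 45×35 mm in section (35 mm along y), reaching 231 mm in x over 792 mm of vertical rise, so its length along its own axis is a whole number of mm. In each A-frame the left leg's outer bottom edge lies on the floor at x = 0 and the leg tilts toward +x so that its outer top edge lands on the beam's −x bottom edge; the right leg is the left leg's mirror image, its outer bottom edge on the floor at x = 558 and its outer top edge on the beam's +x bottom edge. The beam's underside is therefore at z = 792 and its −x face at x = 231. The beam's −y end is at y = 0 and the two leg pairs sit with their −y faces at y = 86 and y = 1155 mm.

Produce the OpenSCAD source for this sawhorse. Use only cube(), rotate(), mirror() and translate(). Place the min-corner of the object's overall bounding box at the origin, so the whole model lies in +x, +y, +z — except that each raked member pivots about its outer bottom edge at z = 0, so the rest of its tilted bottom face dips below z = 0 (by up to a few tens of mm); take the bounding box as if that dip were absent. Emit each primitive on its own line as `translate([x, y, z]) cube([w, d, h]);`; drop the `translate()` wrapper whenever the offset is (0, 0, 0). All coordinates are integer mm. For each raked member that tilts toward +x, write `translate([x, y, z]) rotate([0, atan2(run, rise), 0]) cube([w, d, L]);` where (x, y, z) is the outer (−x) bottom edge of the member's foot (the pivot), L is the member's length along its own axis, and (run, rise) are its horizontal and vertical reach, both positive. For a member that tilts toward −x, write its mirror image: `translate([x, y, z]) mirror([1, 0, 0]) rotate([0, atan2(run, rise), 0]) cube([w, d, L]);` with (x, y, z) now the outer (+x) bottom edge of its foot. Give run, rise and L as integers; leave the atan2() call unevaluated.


// leg length = √(231² + 792²) = 825
// right-leg outer foot x = 2·231 + 96 = 558
// beam min-corner = (231, 0, 792)
translate([231, 0, 792]) cube([96, 1276, 76]);
translate([0, 86, 0]) rotate([0, atan2(231, 792), 0]) cube([45, 35, 825]);
translate([558, 86, 0]) mirror([1, 0, 0]) rotate([0, atan2(231, 792), 0]) cube([45, 35, 825]);
translate([0, 1155, 0]) rotate([0, atan2(231, 792), 0]) cube([45, 35, 825]);
translate([558, 1155, 0]) mirror([1, 0, 0]) rotate([0, atan2(231, 792), 0]) cube([45, 35, 825]);


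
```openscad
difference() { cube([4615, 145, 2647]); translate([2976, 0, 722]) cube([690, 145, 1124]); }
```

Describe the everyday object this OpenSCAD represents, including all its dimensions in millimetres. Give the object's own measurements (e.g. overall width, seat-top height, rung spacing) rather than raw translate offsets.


A wall 4615 mm long (x), 145 mm thick (y), 2647 mm tall, with a rectangular window opening cut through it. The opening is 690 mm wide and 1124 mm tall; its sill is at z = 722 mm and its near (−x) edge is 2976 mm from the wall's −x end. The opening passes through the full wall thickness.


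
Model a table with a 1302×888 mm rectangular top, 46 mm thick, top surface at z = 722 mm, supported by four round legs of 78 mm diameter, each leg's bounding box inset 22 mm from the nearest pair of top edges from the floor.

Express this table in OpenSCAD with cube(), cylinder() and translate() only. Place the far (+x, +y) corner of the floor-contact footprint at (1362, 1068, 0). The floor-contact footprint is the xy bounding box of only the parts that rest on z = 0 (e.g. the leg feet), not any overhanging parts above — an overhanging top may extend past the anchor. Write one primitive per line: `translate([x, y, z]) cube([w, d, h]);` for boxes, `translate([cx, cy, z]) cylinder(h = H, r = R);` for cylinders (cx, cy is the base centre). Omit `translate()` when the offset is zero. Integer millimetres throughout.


translate([82, 202, 676]) cube([1302, 888, 46]);
translate([143, 263, 0]) cylinder(h = 676, r = 39);
translate([1323, 263, 0]) cylinder(h = 676, r = 39);
translate([143, 1029, 0]) cylinder(h = 676, r = 39);
translate([1323, 1029, 0]) cylinder(h = 676, r = 39);


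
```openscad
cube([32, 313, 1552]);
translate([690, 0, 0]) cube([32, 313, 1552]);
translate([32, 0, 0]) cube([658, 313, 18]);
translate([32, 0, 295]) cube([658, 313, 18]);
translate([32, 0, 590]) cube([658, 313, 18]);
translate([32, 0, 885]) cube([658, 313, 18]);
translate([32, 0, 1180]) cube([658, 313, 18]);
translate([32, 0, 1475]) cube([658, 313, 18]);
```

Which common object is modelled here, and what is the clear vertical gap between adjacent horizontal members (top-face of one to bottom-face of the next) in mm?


A bookshelf. The clear shelf gap is 277 mm.

Two tall side panels with 6 horizontal boards between them — a bookshelf. The first two shelf undersides are at z = 0 and z = 295; with shelf thickness 18, the clear gap is 295 − 0 − 18 = 277 mm.
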